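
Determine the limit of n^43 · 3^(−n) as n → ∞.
lim = 0

Exponentials with base > 1 dominate every fixed polynomial: for any fixed c, n^c / 3^n → 0 as n → ∞ (e.g. by the ratio test, or by writing 3^n = e^(n ln 3) and noting e^(n ln 3) / n^c → ∞). Hence n^43 · 3^(−n) = n^43 / 3^n → 0.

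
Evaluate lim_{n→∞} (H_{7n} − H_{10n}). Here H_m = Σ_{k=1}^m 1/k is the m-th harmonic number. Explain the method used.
lim = ln(7/10)

Euler-Maclaurin gives H_m = ln m + γ + 1/(2m) + O(1/m^2). The γ and O(1/m) terms cancel in the difference:
  H_{7n} − H_{10n} = ln(7n) − ln(10n) + O(1/n) = ln(7/10) + O(1/n).
Hence the limit is ln(7/10).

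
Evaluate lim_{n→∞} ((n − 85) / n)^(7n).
lim = e^(−595)

Rewrite as (1 − 85/n)^(7n). By the standard limit (1 + x/n)^n → e^x, we have (1 − 85/n)^n → e^(−85), and raising to the 7th power gives e^(−595).
More precisely, ln[(1 − 85/n)^(7n)] = 7n · ln(1 − 85/n) = 7n · (-85/n + O(1/n^2)) = -595 + O(1/n) → -595.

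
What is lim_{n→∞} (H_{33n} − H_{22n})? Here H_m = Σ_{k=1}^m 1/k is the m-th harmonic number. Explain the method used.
lim = ln(33/22) = ln(3/2)

Euler-Maclaurin gives H_m = ln m + γ + 1/(2m) + O(1/m^2). The γ and O(1/m) terms cancel in the difference:
  H_{33n} − H_{22n} = ln(33n) − ln(22n) + O(1/n) = ln(33/22) + O(1/n).
Hence the limit is ln(33/22) = ln(3/2).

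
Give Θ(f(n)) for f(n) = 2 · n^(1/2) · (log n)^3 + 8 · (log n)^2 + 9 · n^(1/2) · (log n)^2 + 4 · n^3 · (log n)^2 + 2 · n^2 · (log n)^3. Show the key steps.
f(n) ∈ Θ(n^3 · (log n)^2)

Compare the terms by growth order. For large n, n^a · (log n)^b dominates n^a' · (log n)^b' iff a > a', or (a = a' and b > b'). Ranking the 5 terms shows the dominant one is 4 · n^3 · (log n)^2. Hence f(n) ∈ Θ(n^3 · (log n)^2).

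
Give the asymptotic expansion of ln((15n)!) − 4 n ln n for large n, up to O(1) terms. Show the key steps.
ln((15n)!) − 4 n ln n = 11 n ln n + 15(ln 15 − 1) n + (1/2) ln(2π·15n) + O(1/n)

Stirling: ln((15n)!) = 15n ln(15n) − 15n + (1/2) ln(2π·15n) + O(1/n).
Expand 15n ln(15n) = 15n (ln n + ln 15) = 15n ln n + 15n ln 15.
Subtract 4n ln n: leading term is (15 − 4) n ln n = 11 n ln n. The next term is 15n ln 15 − 15n = 15(ln 15 − 1) n. Then the (1/2) ln(2π·15n) correction.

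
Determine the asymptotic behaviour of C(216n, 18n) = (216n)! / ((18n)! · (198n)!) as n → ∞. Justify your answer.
C(216n, 18n) ~ (8916100448256/285311670611)^(18n) · sqrt(6/(11π·18n))

Write N = 18n. Apply Stirling to each factorial:
  (12N)! ~ sqrt(2π·12N) · (12N/e)^(12N),
  N! ~ sqrt(2π N) · (N/e)^N,
  (11N)! ~ sqrt(2π·11N) · (11N/e)^(11N).
The exponential factors combine to (12N)^(12N) / (N^N · (11N)^(11N)) = 12^(12N)/11^(11N) = (12^12/11^11)^N = (8916100448256/285311670611)^N.
The square-root prefactors combine to sqrt(2π·12N) / (sqrt(2π N)·sqrt(2π·11N)) = sqrt(12 / (2π·11·N)) = sqrt(6/(11π·18n)).
Substituting N = 18n: C(216n, 18n) ~ (8916100448256/285311670611)^(18n) · sqrt(6/(11π·18n)).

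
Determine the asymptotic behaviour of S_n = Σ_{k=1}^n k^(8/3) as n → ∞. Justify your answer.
S_n ~ (3/11) · n^(11/3)

Integral comparison: Σ_{k=1}^n k^(8/3) = ∫_0^n x^(8/3) dx + O(n^(8/3)). The integral is n^(1 + 8/3) / (1 + 8/3) = n^((8+3)/3) / ((8+3)/3) = (3/11) · n^(11/3).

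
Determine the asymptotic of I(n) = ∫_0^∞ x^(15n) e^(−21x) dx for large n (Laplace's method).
I(n) ~ (sqrt(2π·15n) / 21) · (15n/(21e))^(15n)

Write the integrand as exp(15n ln x − 21x) and set f(x) = 15n ln x − 21x. Then f'(x) = 15n/x − 21 = 0 at x* = 15n/21, and f''(x*) = −15n/x*^2 = −21^2/(15n). Laplace's method (interior maximum) gives
  I(n) ~ e^(f(x*)) · sqrt(2π / |f''(x*)|)
        = exp(15n ln(15n/21) − 15n) · sqrt(2π · 15n / 21^2)
        = (15n/21)^(15n) e^(−15n) · sqrt(2π·15n) / 21
        = (sqrt(2π·15n) / 21) · (15n/(21e))^(15n).
This matches Γ(15n+1)/21^(15n+1) with Stirling applied to Γ.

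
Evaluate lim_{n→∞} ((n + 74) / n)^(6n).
lim = e^444

Rewrite as (1 + 74/n)^(6n). By the standard limit (1 + x/n)^n → e^x, we have (1 + 74/n)^n → e^74, and raising to the 6th power gives e^444.
More precisely, ln[(1 + 74/n)^(6n)] = 6n · ln(1 + 74/n) = 6n · (74/n + O(1/n^2)) = 444 + O(1/n) → 444.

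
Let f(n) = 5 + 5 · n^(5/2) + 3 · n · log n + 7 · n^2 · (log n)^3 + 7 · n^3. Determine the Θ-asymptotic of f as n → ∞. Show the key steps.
f(n) ∈ Θ(n^3)

Compare the terms by growth order. For large n, n^a · (log n)^b dominates n^a' · (log n)^b' iff a > a', or (a = a' and b > b'). Ranking the 5 terms shows the dominant one is 7 · n^3. Hence f(n) ∈ Θ(n^3).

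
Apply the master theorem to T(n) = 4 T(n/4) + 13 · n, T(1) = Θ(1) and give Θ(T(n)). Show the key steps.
T(n) = Θ(n log n)

log_4 4 = 1, and f(n) = 13 · n = Θ(n^(log_4 4)). This is Case 2 of the master theorem: T(n) = Θ(f(n) · log n) = Θ(n log n).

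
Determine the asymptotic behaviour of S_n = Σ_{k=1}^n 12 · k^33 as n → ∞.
S_n ~ 6 · n^34 / 17

By integral comparison (Euler-Maclaurin), Σ_{k=1}^n 12 · k^33 = 12 · ∫_0^n x^33 dx + O(n^33) = 12 · n^34/34 = 6 · n^34 / 17 + O(n^33). (Equivalently, Faulhaber's formula gives the same leading term.)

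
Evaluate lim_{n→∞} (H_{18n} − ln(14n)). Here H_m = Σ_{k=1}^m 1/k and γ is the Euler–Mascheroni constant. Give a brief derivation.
lim = ln(9/7) + γ

By Euler-Maclaurin, H_m = ln m + γ + O(1/m). So
  H_{18n} − ln(14n) = ln(18n) + γ − ln(14n) + O(1/n)
                       = ln(18/14) + γ + O(1/n).
Hence the limit is ln(18/14) + γ (= ln(9/7)).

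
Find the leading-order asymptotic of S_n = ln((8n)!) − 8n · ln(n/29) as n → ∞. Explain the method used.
S_n ~ 8n · (ln 232 − 1) + O(ln n)

Stirling: ln((8n)!) = 8n ln(8n) − 8n + O(ln n).
  S_n = 8n ln(8n) − 8n − 8n ln(n/29) + O(ln n)
      = 8n ln(8n) − 8n ln n + 8n ln 29 − 8n + O(ln n)
      = 8n ln 8 + 8n ln 29 − 8n + O(ln n)
      = 8n (ln 232 − 1) + O(ln n).
Numerically ln(232) − 1 ≈ 4.4467.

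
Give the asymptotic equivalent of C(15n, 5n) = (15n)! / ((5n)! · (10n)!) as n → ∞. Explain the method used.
C(15n, 5n) ~ (27/4)^(5n) · sqrt(3/(4π·5n))

Write N = 5n. Apply Stirling to each factorial:
  (3N)! ~ sqrt(2π·3N) · (3N/e)^(3N),
  N! ~ sqrt(2π N) · (N/e)^N,
  (2N)! ~ sqrt(2π·2N) · (2N/e)^(2N).
The exponential factors combine to (3N)^(3N) / (N^N · (2N)^(2N)) = 3^(3N)/2^(2N) = (3^3/2^2)^N = (27/4)^N.
The square-root prefactors combine to sqrt(2π·3N) / (sqrt(2π N)·sqrt(2π·2N)) = sqrt(3 / (2π·2·N)) = sqrt(3/(4π·5n)).
Substituting N = 5n: C(15n, 5n) ~ (27/4)^(5n) · sqrt(3/(4π·5n)).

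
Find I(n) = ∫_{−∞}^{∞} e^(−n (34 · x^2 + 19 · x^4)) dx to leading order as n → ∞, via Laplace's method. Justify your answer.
I(n) ~ sqrt(π/(34n))

φ(x) = 34 · x^2 + 19 · x^4 has its unique global minimum at x* = 0 (since φ'(x) = 68x + 76x^3 = 0 only at x = 0 for real x with both coefficients positive, and φ → ∞ as |x| → ∞). At x* = 0, φ(0) = 0 and φ''(0) = 68. Laplace's method then gives
  I(n) ~ sqrt(2π / (n · φ''(0))) · e^(−n φ(0)) = sqrt(2π / (68n)) = sqrt(π/(34n)).
The 19 · x^4 term contributes only at subleading order (an O(1/n) relative correction).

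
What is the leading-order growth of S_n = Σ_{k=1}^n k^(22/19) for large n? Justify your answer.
S_n ~ (19/41) · n^(41/19)

Integral comparison: Σ_{k=1}^n k^(22/19) = ∫_0^n x^(22/19) dx + O(n^(22/19)). The integral is n^(1 + 22/19) / (1 + 22/19) = n^((22+19)/19) / ((22+19)/19) = (19/41) · n^(41/19).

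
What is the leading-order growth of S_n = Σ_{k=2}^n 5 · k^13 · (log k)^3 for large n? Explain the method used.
S_n ~ 5 · n^14 · (log n)^3 / 14

By integral comparison, S_n = ∫_1^n 5 · x^13 · (log x)^3 dx + O(n^13 · (log n)^3). For the integral, the leading term of ∫_1^n x^13 (log x)^3 dx is n^14/14 · (log n)^3 (by repeated integration by parts; each step lowers the log-exponent and produces a relatively O(1/log n) correction). Hence S_n ~ 5 · n^14 · (log n)^3 / 14.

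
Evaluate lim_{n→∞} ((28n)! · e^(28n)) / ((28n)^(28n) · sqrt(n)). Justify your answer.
lim = sqrt(2π·28)

Stirling: (28n)! ~ sqrt(2π·28n) · (28n/e)^(28n). Hence
  (28n)! · e^(28n) / (28n)^(28n) ~ sqrt(2π·28n).
Dividing by sqrt(n): sqrt(2π·28n) / sqrt(n) = sqrt(2π·28) · n^((1−1)/2), so the limit is sqrt(2π·28).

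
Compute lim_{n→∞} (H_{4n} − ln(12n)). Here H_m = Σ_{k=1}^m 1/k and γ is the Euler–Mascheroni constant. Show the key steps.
lim = −ln 3 + γ

By Euler-Maclaurin, H_m = ln m + γ + O(1/m). So
  H_{4n} − ln(12n) = ln(4n) + γ − ln(12n) + O(1/n)
                       = ln(4/12) + γ + O(1/n).
Hence the limit is ln(4/12) + γ (= −ln 3).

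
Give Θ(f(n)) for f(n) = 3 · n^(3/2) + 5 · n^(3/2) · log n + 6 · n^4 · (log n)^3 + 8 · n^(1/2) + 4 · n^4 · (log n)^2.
f(n) ∈ Θ(n^4 · (log n)^3)

Compare the terms by growth order. For large n, n^a · (log n)^b dominates n^a' · (log n)^b' iff a > a', or (a = a' and b > b'). Ranking the 5 terms shows the dominant one is 6 · n^4 · (log n)^3. Hence f(n) ∈ Θ(n^4 · (log n)^3).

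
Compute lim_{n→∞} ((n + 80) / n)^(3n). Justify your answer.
lim = e^240

Rewrite as (1 + 80/n)^(3n). By the standard limit (1 + x/n)^n → e^x, we have (1 + 80/n)^n → e^80, and raising to the 3rd power gives e^240.
More precisely, ln[(1 + 80/n)^(3n)] = 3n · ln(1 + 80/n) = 3n · (80/n + O(1/n^2)) = 240 + O(1/n) → 240.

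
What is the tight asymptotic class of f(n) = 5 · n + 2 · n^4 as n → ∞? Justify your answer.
f(n) ∈ Θ(n^4)

Compare the terms by growth order. For large n, n^a · (log n)^b dominates n^a' · (log n)^b' iff a > a', or (a = a' and b > b'). Ranking the 2 terms shows the dominant one is 2 · n^4. Hence f(n) ∈ Θ(n^4).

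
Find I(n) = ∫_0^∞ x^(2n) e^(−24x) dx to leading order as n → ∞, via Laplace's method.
I(n) ~ (sqrt(2π·2n) / 24) · (2n/(24e))^(2n)

Write the integrand as exp(2n ln x − 24x) and set f(x) = 2n ln x − 24x. Then f'(x) = 2n/x − 24 = 0 at x* = 2n/24, and f''(x*) = −2n/x*^2 = −24^2/(2n). Laplace's method (interior maximum) gives
  I(n) ~ e^(f(x*)) · sqrt(2π / |f''(x*)|)
        = exp(2n ln(2n/24) − 2n) · sqrt(2π · 2n / 24^2)
        = (2n/24)^(2n) e^(−2n) · sqrt(2π·2n) / 24
        = (sqrt(2π·2n) / 24) · (2n/(24e))^(2n).
This matches Γ(2n+1)/24^(2n+1) with Stirling applied to Γ.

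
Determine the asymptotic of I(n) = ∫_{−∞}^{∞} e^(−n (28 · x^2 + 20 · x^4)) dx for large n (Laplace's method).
I(n) ~ sqrt(π/(28n))

φ(x) = 28 · x^2 + 20 · x^4 has its unique global minimum at x* = 0 (since φ'(x) = 56x + 80x^3 = 0 only at x = 0 for real x with both coefficients positive, and φ → ∞ as |x| → ∞). At x* = 0, φ(0) = 0 and φ''(0) = 56. Laplace's method then gives
  I(n) ~ sqrt(2π / (n · φ''(0))) · e^(−n φ(0)) = sqrt(2π / (56n)) = sqrt(π/(28n)).
The 20 · x^4 term contributes only at subleading order (an O(1/n) relative correction).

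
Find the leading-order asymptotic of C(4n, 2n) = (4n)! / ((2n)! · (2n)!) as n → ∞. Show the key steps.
C(4n, 2n) ~ (4)^(2n) · sqrt(1/(π·2n))

Write N = 2n. Apply Stirling to each factorial:
  (2N)! ~ sqrt(2π·2N) · (2N/e)^(2N),
  N! ~ sqrt(2π N) · (N/e)^N,
  (1N)! ~ sqrt(2π·1N) · (1N/e)^(1N).
The exponential factors combine to (2N)^(2N) / (N^N · (1N)^(1N)) = 2^(2N)/1^(1N) = (2^2/1^1)^N = (4)^N.
The square-root prefactors combine to sqrt(2π·2N) / (sqrt(2π N)·sqrt(2π·1N)) = sqrt(2 / (2π·1·N)) = sqrt(1/(π·2n)).
Substituting N = 2n: C(4n, 2n) ~ (4)^(2n) · sqrt(1/(π·2n)).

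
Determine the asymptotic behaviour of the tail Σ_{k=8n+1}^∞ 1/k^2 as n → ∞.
Σ_{k>8n} 1/k^2 ~ 1/(1 · (8n))

Compare to the integral: ∫_{8n}^∞ x^(−2) dx = [−x^(−1)/1]_{8n}^∞ = 1/((2−1)·(8n)). Euler-Maclaurin then gives
  Σ_{k>8n} 1/k^2 = ∫_{8n}^∞ dx/x^2 − 1/(2·(8n)^2) + O(1/(8n)^3).
(Equivalently this is ζ(2) − Σ_{k≤8n} 1/k^2.)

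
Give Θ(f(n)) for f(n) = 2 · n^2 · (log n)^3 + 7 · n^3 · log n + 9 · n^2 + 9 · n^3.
f(n) ∈ Θ(n^3 · log n)

Compare the terms by growth order. For large n, n^a · (log n)^b dominates n^a' · (log n)^b' iff a > a', or (a = a' and b > b'). Ranking the 4 terms shows the dominant one is 7 · n^3 · log n. Hence f(n) ∈ Θ(n^3 · log n).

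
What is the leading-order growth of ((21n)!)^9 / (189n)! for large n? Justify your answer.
((21n)!)^9/(189n)! ~ ((2π·21n)^(8/2) / 3) · 9^(−9·21n)  →  0

Write N = 21n. Stirling: N! ~ sqrt(2π N)(N/e)^N and (9N)! ~ sqrt(2π·9N)·(9N/e)^(9N).
  (N!)^9/(9N)! ~ (2π N)^(9/2) (N/e)^(9N) / [sqrt(2π·9N) (9N/e)^(9N)]
     = (2π N)^(9/2) / sqrt(2π·9N) · (N/(9N))^(9N)
     = (2π N)^((9−1)/2) / 3 · 9^(−9N).
Since 9^9 > 1, the factor 9^(−9N) decays exponentially, so the ratio → 0. Substituting N = 21n gives the stated form.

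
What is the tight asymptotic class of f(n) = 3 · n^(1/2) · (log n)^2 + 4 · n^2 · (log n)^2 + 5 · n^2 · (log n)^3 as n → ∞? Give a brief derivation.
f(n) ∈ Θ(n^2 · (log n)^3)

Compare the terms by growth order. For large n, n^a · (log n)^b dominates n^a' · (log n)^b' iff a > a', or (a = a' and b > b'). Ranking the 3 terms shows the dominant one is 5 · n^2 · (log n)^3. Hence f(n) ∈ Θ(n^2 · (log n)^3).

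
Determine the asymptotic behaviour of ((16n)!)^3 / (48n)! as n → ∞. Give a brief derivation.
((16n)!)^3/(48n)! ~ ((2π·16n)^(2/2) / sqrt(3)) · 3^(−3·16n)  →  0

Write N = 16n. Stirling: N! ~ sqrt(2π N)(N/e)^N and (3N)! ~ sqrt(2π·3N)·(3N/e)^(3N).
  (N!)^3/(3N)! ~ (2π N)^(3/2) (N/e)^(3N) / [sqrt(2π·3N) (3N/e)^(3N)]
     = (2π N)^(3/2) / sqrt(2π·3N) · (N/(3N))^(3N)
     = (2π N)^((3−1)/2) / sqrt(3) · 3^(−3N).
Since 3^3 > 1, the factor 3^(−3N) decays exponentially, so the ratio → 0. Substituting N = 16n gives the stated form.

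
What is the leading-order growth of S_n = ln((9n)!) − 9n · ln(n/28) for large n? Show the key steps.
S_n ~ 9n · (ln 252 − 1) + O(ln n)

Stirling: ln((9n)!) = 9n ln(9n) − 9n + O(ln n).
  S_n = 9n ln(9n) − 9n − 9n ln(n/28) + O(ln n)
      = 9n ln(9n) − 9n ln n + 9n ln 28 − 9n + O(ln n)
      = 9n ln 9 + 9n ln 28 − 9n + O(ln n)
      = 9n (ln 252 − 1) + O(ln n).
Numerically ln(252) − 1 ≈ 4.5294.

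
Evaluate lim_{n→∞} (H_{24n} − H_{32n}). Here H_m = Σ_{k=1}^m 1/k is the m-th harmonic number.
lim = ln(24/32) = ln(3/4)

Euler-Maclaurin gives H_m = ln m + γ + 1/(2m) + O(1/m^2). The γ and O(1/m) terms cancel in the difference:
  H_{24n} − H_{32n} = ln(24n) − ln(32n) + O(1/n) = ln(24/32) + O(1/n).
Hence the limit is ln(24/32) = ln(3/4).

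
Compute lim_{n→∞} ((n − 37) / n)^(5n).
lim = e^(−185)

Rewrite as (1 − 37/n)^(5n). By the standard limit (1 + x/n)^n → e^x, we have (1 − 37/n)^n → e^(−37), and raising to the 5th power gives e^(−185).
More precisely, ln[(1 − 37/n)^(5n)] = 5n · ln(1 − 37/n) = 5n · (-37/n + O(1/n^2)) = -185 + O(1/n) → -185.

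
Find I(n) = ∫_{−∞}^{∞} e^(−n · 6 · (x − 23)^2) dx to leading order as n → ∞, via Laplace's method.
I(n) = sqrt(π/(6n))

Here φ(x) = 6 · (x − 23)^2 has its unique minimum at x* = 23 with φ(x*) = 0 and φ''(x*) = 12. Laplace's method gives
  I(n) ~ e^(−n φ(x*)) · sqrt(2π / (n · φ''(x*))) = sqrt(2π / (12n)) = sqrt(π/(6n)).
This is exact: substituting u = (x − 23)·sqrt(6n) gives I(n) = (1/sqrt(6n)) ∫_{−∞}^{∞} e^(−u^2) du = sqrt(π/(6n)).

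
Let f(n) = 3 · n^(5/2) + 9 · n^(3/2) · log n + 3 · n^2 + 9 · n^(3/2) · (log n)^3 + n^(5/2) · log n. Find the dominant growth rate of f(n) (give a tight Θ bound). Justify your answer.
f(n) ∈ Θ(n^(5/2) · log n)

Compare the terms by growth order. For large n, n^a · (log n)^b dominates n^a' · (log n)^b' iff a > a', or (a = a' and b > b'). Ranking the 5 terms shows the dominant one is n^(5/2) · log n. Hence f(n) ∈ Θ(n^(5/2) · log n).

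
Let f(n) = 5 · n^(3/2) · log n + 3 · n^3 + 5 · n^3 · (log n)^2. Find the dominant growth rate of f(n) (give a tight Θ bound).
f(n) ∈ Θ(n^3 · (log n)^2)

Compare the terms by growth order. For large n, n^a · (log n)^b dominates n^a' · (log n)^b' iff a > a', or (a = a' and b > b'). Ranking the 3 terms shows the dominant one is 5 · n^3 · (log n)^2. Hence f(n) ∈ Θ(n^3 · (log n)^2).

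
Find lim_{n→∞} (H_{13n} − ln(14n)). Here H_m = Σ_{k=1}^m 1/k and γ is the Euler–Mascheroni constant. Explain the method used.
lim = ln(13/14) + γ

By Euler-Maclaurin, H_m = ln m + γ + O(1/m). So
  H_{13n} − ln(14n) = ln(13n) + γ − ln(14n) + O(1/n)
                       = ln(13/14) + γ + O(1/n).
Hence the limit is ln(13/14) + γ.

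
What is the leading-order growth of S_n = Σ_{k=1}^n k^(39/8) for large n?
S_n ~ (8/47) · n^(47/8)

Integral comparison: Σ_{k=1}^n k^(39/8) = ∫_0^n x^(39/8) dx + O(n^(39/8)). The integral is n^(1 + 39/8) / (1 + 39/8) = n^((39+8)/8) / ((39+8)/8) = (8/47) · n^(47/8).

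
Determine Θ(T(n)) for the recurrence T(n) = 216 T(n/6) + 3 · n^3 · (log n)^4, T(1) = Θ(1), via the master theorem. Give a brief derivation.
T(n) = Θ(n^3 · (log n)^5)

Here log_6 216 = 3 and f(n) = 3 · n^3 · (log n)^4 = Θ(n^(log_6 216) · (log n)^4). This is the extended Case 2 of the master theorem (f matches the critical exponent up to log factors), giving T(n) = Θ(n^(log_6 216) · (log n)^(4+1)) = Θ(n^3 · (log n)^5).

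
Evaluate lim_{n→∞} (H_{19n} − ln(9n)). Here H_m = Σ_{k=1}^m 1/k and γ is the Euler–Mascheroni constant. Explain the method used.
lim = ln(19/9) + γ

By Euler-Maclaurin, H_m = ln m + γ + O(1/m). So
  H_{19n} − ln(9n) = ln(19n) + γ − ln(9n) + O(1/n)
                       = ln(19/9) + γ + O(1/n).
Hence the limit is ln(19/9) + γ.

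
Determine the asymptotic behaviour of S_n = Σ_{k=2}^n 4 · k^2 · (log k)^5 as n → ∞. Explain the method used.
S_n ~ 4 · n^3 · (log n)^5 / 3

By integral comparison, S_n = ∫_1^n 4 · x^2 · (log x)^5 dx + O(n^2 · (log n)^5). For the integral, the leading term of ∫_1^n x^2 (log x)^5 dx is n^3/3 · (log n)^5 (by repeated integration by parts; each step lowers the log-exponent and produces a relatively O(1/log n) correction). Hence S_n ~ 4 · n^3 · (log n)^5 / 3.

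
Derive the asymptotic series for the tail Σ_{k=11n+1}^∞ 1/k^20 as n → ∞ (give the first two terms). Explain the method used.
Σ_{k>11n} 1/k^20 = 1/(19 · (11n)^19) − 1/(2 · (11n)^20) + O(1/(11n)^21)

Compare to the integral: ∫_{11n}^∞ x^(−20) dx = [−x^(−19)/19]_{11n}^∞ = 1/((20−1)·(11n)^19). The Euler-Maclaurin correction adds −f(11n)/2 = −1/(2·(11n)^20). Euler-Maclaurin then gives
  Σ_{k>11n} 1/k^20 = ∫_{11n}^∞ dx/x^20 − 1/(2·(11n)^20) + O(1/(11n)^21).
(Equivalently this is ζ(20) − Σ_{k≤11n} 1/k^20.)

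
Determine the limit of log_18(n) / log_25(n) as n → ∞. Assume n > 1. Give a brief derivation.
lim = ln(25) / ln(18) = log_18(25)

Change of base: log_18(n) = ln n / ln 18 and log_25(n) = ln n / ln 25. The ratio is (ln n / ln 18) · (ln 25 / ln n) = ln 25 / ln 18, a constant independent of n. So the limit is ln 25 / ln 18 = log_18(25).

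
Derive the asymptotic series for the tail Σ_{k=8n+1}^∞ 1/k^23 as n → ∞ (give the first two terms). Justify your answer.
Σ_{k>8n} 1/k^23 = 1/(22 · (8n)^22) − 1/(2 · (8n)^23) + O(1/(8n)^24)

Compare to the integral: ∫_{8n}^∞ x^(−23) dx = [−x^(−22)/22]_{8n}^∞ = 1/((23−1)·(8n)^22). The Euler-Maclaurin correction adds −f(8n)/2 = −1/(2·(8n)^23). Euler-Maclaurin then gives
  Σ_{k>8n} 1/k^23 = ∫_{8n}^∞ dx/x^23 − 1/(2·(8n)^23) + O(1/(8n)^24).
(Equivalently this is ζ(23) − Σ_{k≤8n} 1/k^23.)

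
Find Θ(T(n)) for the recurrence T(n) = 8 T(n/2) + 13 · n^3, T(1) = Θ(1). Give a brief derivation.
T(n) = Θ(n^3 log n)

log_2 8 = 3, and f(n) = 13 · n^3 = Θ(n^(log_2 8)). This is Case 2 of the master theorem: T(n) = Θ(f(n) · log n) = Θ(n^3 log n).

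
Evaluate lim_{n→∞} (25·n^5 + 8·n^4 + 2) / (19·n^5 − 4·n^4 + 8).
lim = 25/19

For large n the leading n^5 terms dominate both numerator and denominator. Dividing top and bottom by n^5, every other term tends to 0, leaving 25/19.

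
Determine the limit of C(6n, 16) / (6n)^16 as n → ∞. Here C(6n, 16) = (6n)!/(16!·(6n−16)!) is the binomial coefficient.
lim = 1/16! = 1/20922789888000

With N = 6n → ∞: C(N, 16) / N^16 = [N(N−1)…(N−15)] / (16! · N^16) = (1/16!) · 1 · (1 − 1/(6n)) · … · (1 − 15/(6n)). Each factor → 1 as N → ∞, so the limit is 1/16! = 1/20922789888000.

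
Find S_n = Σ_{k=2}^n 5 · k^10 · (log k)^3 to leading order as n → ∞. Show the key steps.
S_n ~ 5 · n^11 · (log n)^3 / 11

By integral comparison, S_n = ∫_1^n 5 · x^10 · (log x)^3 dx + O(n^10 · (log n)^3). For the integral, the leading term of ∫_1^n x^10 (log x)^3 dx is n^11/11 · (log n)^3 (by repeated integration by parts; each step lowers the log-exponent and produces a relatively O(1/log n) correction). Hence S_n ~ 5 · n^11 · (log n)^3 / 11.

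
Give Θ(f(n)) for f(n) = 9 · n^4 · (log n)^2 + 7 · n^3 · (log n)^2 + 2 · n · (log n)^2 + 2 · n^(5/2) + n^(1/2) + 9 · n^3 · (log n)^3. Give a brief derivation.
f(n) ∈ Θ(n^4 · (log n)^2)

Compare the terms by growth order. For large n, n^a · (log n)^b dominates n^a' · (log n)^b' iff a > a', or (a = a' and b > b'). Ranking the 6 terms shows the dominant one is 9 · n^4 · (log n)^2. Hence f(n) ∈ Θ(n^4 · (log n)^2).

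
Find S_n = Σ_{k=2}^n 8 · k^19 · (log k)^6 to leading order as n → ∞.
S_n ~ 2 · n^20 · (log n)^6 / 5

By integral comparison, S_n = ∫_1^n 8 · x^19 · (log x)^6 dx + O(n^19 · (log n)^6). For the integral, the leading term of ∫_1^n x^19 (log x)^6 dx is n^20/20 · (log n)^6 (by repeated integration by parts; each step lowers the log-exponent and produces a relatively O(1/log n) correction). Hence S_n ~ 2 · n^20 · (log n)^6 / 5.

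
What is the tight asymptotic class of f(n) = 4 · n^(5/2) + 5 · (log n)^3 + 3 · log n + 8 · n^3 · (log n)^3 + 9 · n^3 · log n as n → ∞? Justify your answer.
f(n) ∈ Θ(n^3 · (log n)^3)

Compare the terms by growth order. For large n, n^a · (log n)^b dominates n^a' · (log n)^b' iff a > a', or (a = a' and b > b'). Ranking the 5 terms shows the dominant one is 8 · n^3 · (log n)^3. Hence f(n) ∈ Θ(n^3 · (log n)^3).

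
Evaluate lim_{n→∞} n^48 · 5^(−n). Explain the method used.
lim = 0

Exponentials with base > 1 dominate every fixed polynomial: for any fixed c, n^c / 5^n → 0 as n → ∞ (e.g. by the ratio test, or by writing 5^n = e^(n ln 5) and noting e^(n ln 5) / n^c → ∞). Hence n^48 · 5^(−n) = n^48 / 5^n → 0.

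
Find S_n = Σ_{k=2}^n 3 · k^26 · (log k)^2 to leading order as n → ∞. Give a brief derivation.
S_n ~ n^27 · (log n)^2 / 9

By integral comparison, S_n = ∫_1^n 3 · x^26 · (log x)^2 dx + O(n^26 · (log n)^2). For the integral, the leading term of ∫_1^n x^26 (log x)^2 dx is n^27/27 · (log n)^2 (by repeated integration by parts; each step lowers the log-exponent and produces a relatively O(1/log n) correction). Hence S_n ~ n^27 · (log n)^2 / 9.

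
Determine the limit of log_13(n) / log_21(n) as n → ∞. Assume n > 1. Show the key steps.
lim = ln(21) / ln(13) = log_13(21)

Change of base: log_13(n) = ln n / ln 13 and log_21(n) = ln n / ln 21. The ratio is (ln n / ln 13) · (ln 21 / ln n) = ln 21 / ln 13, a constant independent of n. So the limit is ln 21 / ln 13 = log_13(21).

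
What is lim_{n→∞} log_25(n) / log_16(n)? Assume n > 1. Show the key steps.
lim = ln(16) / ln(25) = log_25(16)

Change of base: log_25(n) = ln n / ln 25 and log_16(n) = ln n / ln 16. The ratio is (ln n / ln 25) · (ln 16 / ln n) = ln 16 / ln 25, a constant independent of n. So the limit is ln 16 / ln 25 = log_25(16).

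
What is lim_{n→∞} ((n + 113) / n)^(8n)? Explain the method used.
lim = e^904

Rewrite as (1 + 113/n)^(8n). By the standard limit (1 + x/n)^n → e^x, we have (1 + 113/n)^n → e^113, and raising to the 8th power gives e^904.
More precisely, ln[(1 + 113/n)^(8n)] = 8n · ln(1 + 113/n) = 8n · (113/n + O(1/n^2)) = 904 + O(1/n) → 904.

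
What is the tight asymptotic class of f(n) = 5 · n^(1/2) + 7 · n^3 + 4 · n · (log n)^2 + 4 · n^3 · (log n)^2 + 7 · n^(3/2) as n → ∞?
f(n) ∈ Θ(n^3 · (log n)^2)

Compare the terms by growth order. For large n, n^a · (log n)^b dominates n^a' · (log n)^b' iff a > a', or (a = a' and b > b'). Ranking the 5 terms shows the dominant one is 4 · n^3 · (log n)^2. Hence f(n) ∈ Θ(n^3 · (log n)^2).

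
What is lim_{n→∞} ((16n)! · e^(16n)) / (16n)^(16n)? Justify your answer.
lim = ∞

Stirling: (16n)! ~ sqrt(2π·16n) · (16n/e)^(16n). Hence
  (16n)! · e^(16n) / (16n)^(16n) ~ sqrt(2π·16n) = sqrt(2π·16) · sqrt(n) → ∞.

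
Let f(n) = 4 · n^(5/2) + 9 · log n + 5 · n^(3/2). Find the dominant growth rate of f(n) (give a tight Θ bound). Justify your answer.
f(n) ∈ Θ(n^(5/2))

Compare the terms by growth order. For large n, n^a · (log n)^b dominates n^a' · (log n)^b' iff a > a', or (a = a' and b > b'). Ranking the 3 terms shows the dominant one is 4 · n^(5/2). Hence f(n) ∈ Θ(n^(5/2)).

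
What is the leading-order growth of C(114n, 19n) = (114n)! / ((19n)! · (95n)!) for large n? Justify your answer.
C(114n, 19n) ~ (46656/3125)^(19n) · sqrt(3/(5π·19n))

Write N = 19n. Apply Stirling to each factorial:
  (6N)! ~ sqrt(2π·6N) · (6N/e)^(6N),
  N! ~ sqrt(2π N) · (N/e)^N,
  (5N)! ~ sqrt(2π·5N) · (5N/e)^(5N).
The exponential factors combine to (6N)^(6N) / (N^N · (5N)^(5N)) = 6^(6N)/5^(5N) = (6^6/5^5)^N = (46656/3125)^N.
The square-root prefactors combine to sqrt(2π·6N) / (sqrt(2π N)·sqrt(2π·5N)) = sqrt(6 / (2π·5·N)) = sqrt(3/(5π·19n)).
Substituting N = 19n: C(114n, 19n) ~ (46656/3125)^(19n) · sqrt(3/(5π·19n)).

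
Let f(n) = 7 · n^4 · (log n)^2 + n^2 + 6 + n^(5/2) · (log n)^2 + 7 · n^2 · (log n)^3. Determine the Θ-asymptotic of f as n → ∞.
f(n) ∈ Θ(n^4 · (log n)^2)

Compare the terms by growth order. For large n, n^a · (log n)^b dominates n^a' · (log n)^b' iff a > a', or (a = a' and b > b'). Ranking the 5 terms shows the dominant one is 7 · n^4 · (log n)^2. Hence f(n) ∈ Θ(n^4 · (log n)^2).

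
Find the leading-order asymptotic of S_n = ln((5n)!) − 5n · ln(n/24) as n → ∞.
S_n ~ 5n · (ln 120 − 1) + O(ln n)

Stirling: ln((5n)!) = 5n ln(5n) − 5n + O(ln n).
  S_n = 5n ln(5n) − 5n − 5n ln(n/24) + O(ln n)
      = 5n ln(5n) − 5n ln n + 5n ln 24 − 5n + O(ln n)
      = 5n ln 5 + 5n ln 24 − 5n + O(ln n)
      = 5n (ln 120 − 1) + O(ln n).
Numerically ln(120) − 1 ≈ 3.7875.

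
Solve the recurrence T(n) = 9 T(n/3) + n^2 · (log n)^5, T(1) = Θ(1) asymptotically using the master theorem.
T(n) = Θ(n^2 · (log n)^6)

Here log_3 9 = 2 and f(n) = n^2 · (log n)^5 = Θ(n^(log_3 9) · (log n)^5). This is the extended Case 2 of the master theorem (f matches the critical exponent up to log factors), giving T(n) = Θ(n^(log_3 9) · (log n)^(5+1)) = Θ(n^2 · (log n)^6).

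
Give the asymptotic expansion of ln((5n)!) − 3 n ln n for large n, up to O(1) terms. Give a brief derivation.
ln((5n)!) − 3 n ln n = 2 n ln n + 5(ln 5 − 1) n + (1/2) ln(2π·5n) + O(1/n)

Stirling: ln((5n)!) = 5n ln(5n) − 5n + (1/2) ln(2π·5n) + O(1/n).
Expand 5n ln(5n) = 5n (ln n + ln 5) = 5n ln n + 5n ln 5.
Subtract 3n ln n: leading term is (5 − 3) n ln n = 2 n ln n. The next term is 5n ln 5 − 5n = 5(ln 5 − 1) n. Then the (1/2) ln(2π·5n) correction.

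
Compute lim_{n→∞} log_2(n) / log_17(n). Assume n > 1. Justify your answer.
lim = ln(17) / ln(2) = log_2(17)

Change of base: log_2(n) = ln n / ln 2 and log_17(n) = ln n / ln 17. The ratio is (ln n / ln 2) · (ln 17 / ln n) = ln 17 / ln 2, a constant independent of n. So the limit is ln 17 / ln 2 = log_2(17).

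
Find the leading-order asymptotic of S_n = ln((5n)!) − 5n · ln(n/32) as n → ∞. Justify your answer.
S_n ~ 5n · (ln 160 − 1) + O(ln n)

Stirling: ln((5n)!) = 5n ln(5n) − 5n + O(ln n).
  S_n = 5n ln(5n) − 5n − 5n ln(n/32) + O(ln n)
      = 5n ln(5n) − 5n ln n + 5n ln 32 − 5n + O(ln n)
      = 5n ln 5 + 5n ln 32 − 5n + O(ln n)
      = 5n (ln 160 − 1) + O(ln n).
Numerically ln(160) − 1 ≈ 4.0752.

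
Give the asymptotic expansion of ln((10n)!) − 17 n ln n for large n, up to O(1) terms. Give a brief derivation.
ln((10n)!) − 17 n ln n = −7 n ln n + 10(ln 10 − 1) n + (1/2) ln(2π·10n) + O(1/n)

Stirling: ln((10n)!) = 10n ln(10n) − 10n + (1/2) ln(2π·10n) + O(1/n).
Expand 10n ln(10n) = 10n (ln n + ln 10) = 10n ln n + 10n ln 10.
Subtract 17n ln n: leading term is (10 − 17) n ln n = −7 n ln n. The next term is 10n ln 10 − 10n = 10(ln 10 − 1) n. Then the (1/2) ln(2π·10n) correction.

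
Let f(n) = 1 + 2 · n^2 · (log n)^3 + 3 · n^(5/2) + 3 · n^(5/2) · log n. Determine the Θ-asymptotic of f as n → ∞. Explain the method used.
f(n) ∈ Θ(n^(5/2) · log n)

Compare the terms by growth order. For large n, n^a · (log n)^b dominates n^a' · (log n)^b' iff a > a', or (a = a' and b > b'). Ranking the 4 terms shows the dominant one is 3 · n^(5/2) · log n. Hence f(n) ∈ Θ(n^(5/2) · log n).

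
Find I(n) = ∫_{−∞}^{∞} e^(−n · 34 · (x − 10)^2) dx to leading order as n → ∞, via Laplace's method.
I(n) = sqrt(π/(34n))

Here φ(x) = 34 · (x − 10)^2 has its unique minimum at x* = 10 with φ(x*) = 0 and φ''(x*) = 68. Laplace's method gives
  I(n) ~ e^(−n φ(x*)) · sqrt(2π / (n · φ''(x*))) = sqrt(2π / (68n)) = sqrt(π/(34n)).
This is exact: substituting u = (x − 10)·sqrt(34n) gives I(n) = (1/sqrt(34n)) ∫_{−∞}^{∞} e^(−u^2) du = sqrt(π/(34n)).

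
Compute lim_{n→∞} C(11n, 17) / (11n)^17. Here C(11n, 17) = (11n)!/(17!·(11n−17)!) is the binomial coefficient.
lim = 1/17! = 1/355687428096000

With N = 11n → ∞: C(N, 17) / N^17 = [N(N−1)…(N−16)] / (17! · N^17) = (1/17!) · 1 · (1 − 1/(11n)) · … · (1 − 16/(11n)). Each factor → 1 as N → ∞, so the limit is 1/17! = 1/355687428096000.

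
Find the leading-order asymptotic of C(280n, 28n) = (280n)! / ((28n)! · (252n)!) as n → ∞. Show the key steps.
C(280n, 28n) ~ (10000000000/387420489)^(28n) · sqrt(5/(9π·28n))

Write N = 28n. Apply Stirling to each factorial:
  (10N)! ~ sqrt(2π·10N) · (10N/e)^(10N),
  N! ~ sqrt(2π N) · (N/e)^N,
  (9N)! ~ sqrt(2π·9N) · (9N/e)^(9N).
The exponential factors combine to (10N)^(10N) / (N^N · (9N)^(9N)) = 10^(10N)/9^(9N) = (10^10/9^9)^N = (10000000000/387420489)^N.
The square-root prefactors combine to sqrt(2π·10N) / (sqrt(2π N)·sqrt(2π·9N)) = sqrt(10 / (2π·9·N)) = sqrt(5/(9π·28n)).
Substituting N = 28n: C(280n, 28n) ~ (10000000000/387420489)^(28n) · sqrt(5/(9π·28n)).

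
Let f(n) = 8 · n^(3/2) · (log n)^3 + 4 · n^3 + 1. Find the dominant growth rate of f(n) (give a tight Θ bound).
f(n) ∈ Θ(n^3)

Compare the terms by growth order. For large n, n^a · (log n)^b dominates n^a' · (log n)^b' iff a > a', or (a = a' and b > b'). Ranking the 3 terms shows the dominant one is 4 · n^3. Hence f(n) ∈ Θ(n^3).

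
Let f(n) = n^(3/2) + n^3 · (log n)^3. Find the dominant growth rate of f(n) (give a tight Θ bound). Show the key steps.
f(n) ∈ Θ(n^3 · (log n)^3)

Compare the terms by growth order. For large n, n^a · (log n)^b dominates n^a' · (log n)^b' iff a > a', or (a = a' and b > b'). Ranking the 2 terms shows the dominant one is n^3 · (log n)^3. Hence f(n) ∈ Θ(n^3 · (log n)^3).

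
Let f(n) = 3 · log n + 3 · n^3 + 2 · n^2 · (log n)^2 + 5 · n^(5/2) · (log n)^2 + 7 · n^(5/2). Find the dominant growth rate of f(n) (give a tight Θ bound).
f(n) ∈ Θ(n^3)

Compare the terms by growth order. For large n, n^a · (log n)^b dominates n^a' · (log n)^b' iff a > a', or (a = a' and b > b'). Ranking the 5 terms shows the dominant one is 3 · n^3. Hence f(n) ∈ Θ(n^3).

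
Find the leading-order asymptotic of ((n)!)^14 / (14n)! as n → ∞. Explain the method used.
((n)!)^14/(14n)! ~ ((2π·n)^(13/2) / sqrt(14)) · 14^(−14·n)  →  0

Write N = n. Stirling: N! ~ sqrt(2π N)(N/e)^N and (14N)! ~ sqrt(2π·14N)·(14N/e)^(14N).
  (N!)^14/(14N)! ~ (2π N)^(14/2) (N/e)^(14N) / [sqrt(2π·14N) (14N/e)^(14N)]
     = (2π N)^(14/2) / sqrt(2π·14N) · (N/(14N))^(14N)
     = (2π N)^((14−1)/2) / sqrt(14) · 14^(−14N).
Since 14^14 > 1, the factor 14^(−14N) decays exponentially, so the ratio → 0. Substituting N = n gives the stated form.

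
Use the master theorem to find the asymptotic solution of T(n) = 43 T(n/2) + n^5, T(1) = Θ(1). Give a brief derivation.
T(n) = Θ(n^(log_2 43))

Master theorem: compare f(n) = n^5 to n^(log_2 43) where log_2 43 ≈ 5.426. Since 5 < log_2 43, we have f(n) = O(n^(log_2 43 − ε)) for some ε > 0 — Case 1. Hence T(n) = Θ(n^(log_2 43)).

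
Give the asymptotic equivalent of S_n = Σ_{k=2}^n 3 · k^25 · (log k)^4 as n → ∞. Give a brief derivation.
S_n ~ 3 · n^26 · (log n)^4 / 26

By integral comparison, S_n = ∫_1^n 3 · x^25 · (log x)^4 dx + O(n^25 · (log n)^4). For the integral, the leading term of ∫_1^n x^25 (log x)^4 dx is n^26/26 · (log n)^4 (by repeated integration by parts; each step lowers the log-exponent and produces a relatively O(1/log n) correction). Hence S_n ~ 3 · n^26 · (log n)^4 / 26.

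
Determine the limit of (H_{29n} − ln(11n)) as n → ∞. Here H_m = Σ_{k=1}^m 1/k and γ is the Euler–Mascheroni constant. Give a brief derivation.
lim = ln(29/11) + γ

By Euler-Maclaurin, H_m = ln m + γ + O(1/m). So
  H_{29n} − ln(11n) = ln(29n) + γ − ln(11n) + O(1/n)
                       = ln(29/11) + γ + O(1/n).
Hence the limit is ln(29/11) + γ.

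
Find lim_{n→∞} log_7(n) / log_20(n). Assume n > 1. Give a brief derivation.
lim = ln(20) / ln(7) = log_7(20)

Change of base: log_7(n) = ln n / ln 7 and log_20(n) = ln n / ln 20. The ratio is (ln n / ln 7) · (ln 20 / ln n) = ln 20 / ln 7, a constant independent of n. So the limit is ln 20 / ln 7 = log_7(20).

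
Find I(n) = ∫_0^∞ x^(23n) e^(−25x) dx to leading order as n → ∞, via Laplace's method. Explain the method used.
I(n) ~ (sqrt(2π·23n) / 25) · (23n/(25e))^(23n)

Write the integrand as exp(23n ln x − 25x) and set f(x) = 23n ln x − 25x. Then f'(x) = 23n/x − 25 = 0 at x* = 23n/25, and f''(x*) = −23n/x*^2 = −25^2/(23n). Laplace's method (interior maximum) gives
  I(n) ~ e^(f(x*)) · sqrt(2π / |f''(x*)|)
        = exp(23n ln(23n/25) − 23n) · sqrt(2π · 23n / 25^2)
        = (23n/25)^(23n) e^(−23n) · sqrt(2π·23n) / 25
        = (sqrt(2π·23n) / 25) · (23n/(25e))^(23n).
This matches Γ(23n+1)/25^(23n+1) with Stirling applied to Γ.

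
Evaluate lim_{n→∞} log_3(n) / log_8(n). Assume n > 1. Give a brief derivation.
lim = ln(8) / ln(3) = log_3(8)

Change of base: log_3(n) = ln n / ln 3 and log_8(n) = ln n / ln 8. The ratio is (ln n / ln 3) · (ln 8 / ln n) = ln 8 / ln 3, a constant independent of n. So the limit is ln 8 / ln 3 = log_3(8).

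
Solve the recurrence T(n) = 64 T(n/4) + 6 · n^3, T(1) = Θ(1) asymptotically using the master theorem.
T(n) = Θ(n^3 log n)

log_4 64 = 3, and f(n) = 6 · n^3 = Θ(n^(log_4 64)). This is Case 2 of the master theorem: T(n) = Θ(f(n) · log n) = Θ(n^3 log n).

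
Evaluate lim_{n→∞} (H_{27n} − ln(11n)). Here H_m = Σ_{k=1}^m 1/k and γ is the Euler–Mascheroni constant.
lim = ln(27/11) + γ

By Euler-Maclaurin, H_m = ln m + γ + O(1/m). So
  H_{27n} − ln(11n) = ln(27n) + γ − ln(11n) + O(1/n)
                       = ln(27/11) + γ + O(1/n).
Hence the limit is ln(27/11) + γ.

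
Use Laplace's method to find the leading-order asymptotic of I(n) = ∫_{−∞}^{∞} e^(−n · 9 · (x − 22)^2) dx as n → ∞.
I(n) = sqrt(π/(9n))

Here φ(x) = 9 · (x − 22)^2 has its unique minimum at x* = 22 with φ(x*) = 0 and φ''(x*) = 18. Laplace's method gives
  I(n) ~ e^(−n φ(x*)) · sqrt(2π / (n · φ''(x*))) = sqrt(2π / (18n)) = sqrt(π/(9n)).
This is exact: substituting u = (x − 22)·sqrt(9n) gives I(n) = (1/sqrt(9n)) ∫_{−∞}^{∞} e^(−u^2) du = sqrt(π/(9n)).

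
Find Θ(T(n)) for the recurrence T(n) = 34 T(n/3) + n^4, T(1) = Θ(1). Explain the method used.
T(n) = Θ(n^4)

log_3 34 ≈ 3.210. f(n) = n^4 dominates n^(log_3 34) since 4 > 3.210, and the regularity condition a·f(n/b) = 34·(n/3)^4 = (34/81)·n^4 ≤ c·f(n) holds with c = 34/81 ≈ 0.42 < 1. So this is Case 3: T(n) = Θ(f(n)) = Θ(n^4).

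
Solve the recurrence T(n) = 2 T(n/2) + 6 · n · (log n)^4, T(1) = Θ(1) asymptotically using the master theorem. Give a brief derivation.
T(n) = Θ(n · (log n)^5)

Here log_2 2 = 1 and f(n) = 6 · n · (log n)^4 = Θ(n^(log_2 2) · (log n)^4). This is the extended Case 2 of the master theorem (f matches the critical exponent up to log factors), giving T(n) = Θ(n^(log_2 2) · (log n)^(4+1)) = Θ(n · (log n)^5).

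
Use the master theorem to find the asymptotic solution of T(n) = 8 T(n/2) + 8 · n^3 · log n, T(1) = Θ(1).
T(n) = Θ(n^3 · (log n)^2)

Here log_2 8 = 3 and f(n) = 8 · n^3 · log n = Θ(n^(log_2 8) · (log n)^1). This is the extended Case 2 of the master theorem (f matches the critical exponent up to log factors), giving T(n) = Θ(n^(log_2 8) · (log n)^(1+1)) = Θ(n^3 · (log n)^2).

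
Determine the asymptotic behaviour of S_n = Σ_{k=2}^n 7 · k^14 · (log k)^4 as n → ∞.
S_n ~ 7 · n^15 · (log n)^4 / 15

By integral comparison, S_n = ∫_1^n 7 · x^14 · (log x)^4 dx + O(n^14 · (log n)^4). For the integral, the leading term of ∫_1^n x^14 (log x)^4 dx is n^15/15 · (log n)^4 (by repeated integration by parts; each step lowers the log-exponent and produces a relatively O(1/log n) correction). Hence S_n ~ 7 · n^15 · (log n)^4 / 15.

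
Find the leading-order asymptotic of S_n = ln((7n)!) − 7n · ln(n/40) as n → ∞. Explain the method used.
S_n ~ 7n · (ln 280 − 1) + O(ln n)

Stirling: ln((7n)!) = 7n ln(7n) − 7n + O(ln n).
  S_n = 7n ln(7n) − 7n − 7n ln(n/40) + O(ln n)
      = 7n ln(7n) − 7n ln n + 7n ln 40 − 7n + O(ln n)
      = 7n ln 7 + 7n ln 40 − 7n + O(ln n)
      = 7n (ln 280 − 1) + O(ln n).
Numerically ln(280) − 1 ≈ 4.6348.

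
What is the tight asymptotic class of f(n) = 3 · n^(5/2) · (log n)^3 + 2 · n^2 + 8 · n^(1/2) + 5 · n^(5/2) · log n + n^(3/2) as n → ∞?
f(n) ∈ Θ(n^(5/2) · (log n)^3)

Compare the terms by growth order. For large n, n^a · (log n)^b dominates n^a' · (log n)^b' iff a > a', or (a = a' and b > b'). Ranking the 5 terms shows the dominant one is 3 · n^(5/2) · (log n)^3. Hence f(n) ∈ Θ(n^(5/2) · (log n)^3).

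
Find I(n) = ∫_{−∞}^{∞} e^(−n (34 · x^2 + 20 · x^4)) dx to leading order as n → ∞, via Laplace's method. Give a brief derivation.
I(n) ~ sqrt(π/(34n))

φ(x) = 34 · x^2 + 20 · x^4 has its unique global minimum at x* = 0 (since φ'(x) = 68x + 80x^3 = 0 only at x = 0 for real x with both coefficients positive, and φ → ∞ as |x| → ∞). At x* = 0, φ(0) = 0 and φ''(0) = 68. Laplace's method then gives
  I(n) ~ sqrt(2π / (n · φ''(0))) · e^(−n φ(0)) = sqrt(2π / (68n)) = sqrt(π/(34n)).
The 20 · x^4 term contributes only at subleading order (an O(1/n) relative correction).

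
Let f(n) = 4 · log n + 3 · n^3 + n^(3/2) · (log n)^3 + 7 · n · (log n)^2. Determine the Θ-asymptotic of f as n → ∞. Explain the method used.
f(n) ∈ Θ(n^3)

Compare the terms by growth order. For large n, n^a · (log n)^b dominates n^a' · (log n)^b' iff a > a', or (a = a' and b > b'). Ranking the 4 terms shows the dominant one is 3 · n^3. Hence f(n) ∈ Θ(n^3).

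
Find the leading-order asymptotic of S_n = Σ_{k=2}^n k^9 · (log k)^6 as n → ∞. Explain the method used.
S_n ~ n^10 · (log n)^6 / 10

By integral comparison, S_n = ∫_1^n x^9 · (log x)^6 dx + O(n^9 · (log n)^6). For the integral, the leading term of ∫_1^n x^9 (log x)^6 dx is n^10/10 · (log n)^6 (by repeated integration by parts; each step lowers the log-exponent and produces a relatively O(1/log n) correction). Hence S_n ~ n^10 · (log n)^6 / 10.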